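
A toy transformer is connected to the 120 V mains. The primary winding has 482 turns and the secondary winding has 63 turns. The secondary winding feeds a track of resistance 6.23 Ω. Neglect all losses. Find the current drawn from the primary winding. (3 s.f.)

V_s = V_p × N_s/N_p = 120 × 63/482 = 15.685 V.
I_s = V_s/R = 15.685/6.23 = 2.5176 A.
For an ideal transformer I_p N_p = I_s N_s, so I_p = 2.5176 × 63/482 = 0.329 A.

I_p ≈ 0.329 A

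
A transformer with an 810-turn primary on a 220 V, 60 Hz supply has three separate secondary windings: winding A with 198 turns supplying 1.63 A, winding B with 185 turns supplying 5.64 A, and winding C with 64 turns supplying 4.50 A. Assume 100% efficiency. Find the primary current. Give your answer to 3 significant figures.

V_A = 220 × 198/810 = 53.778 V; V_B = 220 × 185/810 = 50.247 V; V_C = 220 × 64/810 = 17.383 V.
P_out = V_A I_A + V_B I_B + V_C I_C = 53.778×1.63 + 50.247×5.64 + 17.383×4.50 = 87.658 + 283.39 + 78.222 = 449.27 W.
Ideal ⇒ P_in = P_out, so I_p = P_out/V_p = 449.27/220 = 2.04 A.

I_p ≈ 2.04 A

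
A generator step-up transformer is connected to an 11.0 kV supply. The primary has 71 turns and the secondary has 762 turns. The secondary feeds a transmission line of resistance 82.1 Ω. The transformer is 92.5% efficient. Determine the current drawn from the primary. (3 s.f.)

I_p ≈ 16700 A

V_s = 11000 × 762/71 = 118060 V.
I_s = V_s/R = 118060/82.1 = 1438.0 A.
P_out = V_s I_s = 118060 × 1438.0 = 1.6976×10^8 W.
P_in = P_out/η = 1.6976×10^8/0.925 = 1.8352×10^8 W.
I_p = P_in/V_p = 1.8352×10^8/11000 = 16700 A.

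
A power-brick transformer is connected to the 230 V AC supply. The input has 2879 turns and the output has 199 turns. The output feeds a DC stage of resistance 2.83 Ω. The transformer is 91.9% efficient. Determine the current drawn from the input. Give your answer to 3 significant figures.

V_out = 230 × 199/2879 = 15.898 V.
I_out = V_out/R = 15.898/2.83 = 5.6176 A.
P_out = V_out I_out = 15.898 × 5.6176 = 89.308 W.
P_in = P_out/η = 89.308/0.919 = 97.180 W.
I_in = P_in/V_in = 97.180/230 = 0.423 A.

I_in ≈ 0.423 A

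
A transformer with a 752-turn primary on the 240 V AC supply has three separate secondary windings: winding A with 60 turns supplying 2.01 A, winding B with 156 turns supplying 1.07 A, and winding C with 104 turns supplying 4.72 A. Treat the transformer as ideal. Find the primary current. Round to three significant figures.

I_p ≈ 1.04 A

V_A = 240 × 60/752 = 19.149 V; V_B = 240 × 156/752 = 49.787 V; V_C = 240 × 104/752 = 33.191 V.
P_out = V_A I_A + V_B I_B + V_C I_C = 19.149×2.01 + 49.787×1.07 + 33.191×4.72 = 38.489 + 53.272 + 156.66 = 248.43 W.
Ideal ⇒ P_in = P_out, so I_p = P_out/V_p = 248.43/240 = 1.04 A.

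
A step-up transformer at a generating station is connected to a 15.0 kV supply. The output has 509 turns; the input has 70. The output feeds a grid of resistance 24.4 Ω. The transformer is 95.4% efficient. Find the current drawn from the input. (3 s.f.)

I_in ≈ 34100 A

V_out = 15000 × 509/70 = 109070 V.
I_out = V_out/R = 109070/24.4 = 4470.1 A.
P_out = V_out I_out = 109070 × 4470.1 = 4.8756×10^8 W.
P_in = P_out/η = 4.8756×10^8/0.954 = 5.1107×10^8 W.
I_in = P_in/V_in = 5.1107×10^8/15000 = 34100 A.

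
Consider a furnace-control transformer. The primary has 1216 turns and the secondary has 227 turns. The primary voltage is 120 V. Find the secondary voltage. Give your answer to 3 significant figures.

V_s ≈ 22.4 V

V_s/V_p = N_s/N_p, so V_s = 120 × 227/1216 = 22.4 V.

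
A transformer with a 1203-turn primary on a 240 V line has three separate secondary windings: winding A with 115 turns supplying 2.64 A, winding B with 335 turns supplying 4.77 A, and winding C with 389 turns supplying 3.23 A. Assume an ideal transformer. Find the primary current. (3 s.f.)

V_A = 240 × 115/1203 = 22.943 V; V_B = 240 × 335/1203 = 66.833 V; V_C = 240 × 389/1203 = 77.606 V.
P_out = V_A I_A + V_B I_B + V_C I_C = 22.943×2.64 + 66.833×4.77 + 77.606×3.23 = 60.569 + 318.79 + 250.67 = 630.03 W.
Ideal ⇒ P_in = P_out, so I_p = P_out/V_p = 630.03/240 = 2.63 A.

I_p ≈ 2.63 A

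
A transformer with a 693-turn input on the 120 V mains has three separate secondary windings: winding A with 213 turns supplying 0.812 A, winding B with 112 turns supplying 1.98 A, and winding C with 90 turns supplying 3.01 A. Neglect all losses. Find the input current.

V_A = 120 × 213/693 = 36.883 V; V_B = 120 × 112/693 = 19.394 V; V_C = 120 × 90/693 = 15.584 V.
P_out = V_A I_A + V_B I_B + V_C I_C = 36.883×0.812 + 19.394×1.98 + 15.584×3.01 = 29.949 + 38.400 + 46.909 = 115.26 W.
Ideal ⇒ P_in = P_out, so I_in = P_out/V_in = 115.26/120 = 0.960 A.

I_in ≈ 0.960 A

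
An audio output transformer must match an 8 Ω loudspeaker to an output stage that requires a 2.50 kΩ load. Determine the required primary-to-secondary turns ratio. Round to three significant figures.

N_p/N_s ≈ 17.7

Z_p/Z_s = (N_p/N_s)², so N_p/N_s = √(2500/8) = √312 = 17.7.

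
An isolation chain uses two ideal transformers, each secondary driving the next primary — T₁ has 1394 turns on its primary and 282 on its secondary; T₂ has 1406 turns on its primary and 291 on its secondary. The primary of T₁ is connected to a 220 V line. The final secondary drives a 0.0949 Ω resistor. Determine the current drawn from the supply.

I_supply ≈ 4.06 A

After T₁: V = 220.00 × 282/1394 = 44.505 V.
After T₂: V = 44.505 × 291/1406 = 9.2112 V.
I_load = 9.2112/0.0949 = 97.062 A, so P_out = 9.2112 × 97.062 = 894.06 W.
All ideal ⇒ P_in = P_out, so I_supply = 894.06/220 = 4.06 A.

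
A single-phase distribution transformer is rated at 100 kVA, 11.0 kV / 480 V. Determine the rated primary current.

I_p ≈ 9.09 A

I_p = S/V_p = 100000/11000 = 9.09 A.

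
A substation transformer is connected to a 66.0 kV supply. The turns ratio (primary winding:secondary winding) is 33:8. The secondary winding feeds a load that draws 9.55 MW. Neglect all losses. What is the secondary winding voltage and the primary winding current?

V_s = V_p × N_s/N_p = 66000 × 8/33 = 16000 V.
I_s = P/V_s = 9.55×10^6/16000 = 596.88 A.
I_p = I_s × N_s/N_p = 596.88 × 8/33 = 145 A.

V_s ≈ 16000 V, I_p ≈ 145 A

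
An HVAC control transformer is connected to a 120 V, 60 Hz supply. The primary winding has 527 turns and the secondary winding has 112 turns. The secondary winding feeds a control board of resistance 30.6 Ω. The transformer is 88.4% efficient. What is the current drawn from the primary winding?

I_p ≈ 0.200 A

V_s = 120 × 112/527 = 25.503 V.
I_s = V_s/R = 25.503/30.6 = 0.83343 A.
P_out = V_s I_s = 25.503 × 0.83343 = 21.255 W.
P_in = P_out/η = 21.255/0.884 = 24.044 W.
I_p = P_in/V_p = 24.044/120 = 0.200 A.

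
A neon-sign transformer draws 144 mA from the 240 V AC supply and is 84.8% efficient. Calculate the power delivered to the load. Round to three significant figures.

P_out ≈ 29.3 W

P_in = V_p I_p = 240 × 0.144 = 34.560 W.
P_out = η P_in = 0.848 × 34.560 = 29.3 W.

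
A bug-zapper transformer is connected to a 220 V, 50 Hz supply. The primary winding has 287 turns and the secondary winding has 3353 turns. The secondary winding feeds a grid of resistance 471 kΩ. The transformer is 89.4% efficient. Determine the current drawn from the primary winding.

V_s = 220 × 3353/287 = 2570.2 V.
I_s = V_s/R = 2570.2/471000 = 0.0054570 A.
P_out = V_s I_s = 2570.2 × 0.0054570 = 14.026 W.
P_in = P_out/η = 14.026/0.894 = 15.689 W.
I_p = P_in/V_p = 15.689/220 = 0.0713 A.

I_p ≈ 0.0713 A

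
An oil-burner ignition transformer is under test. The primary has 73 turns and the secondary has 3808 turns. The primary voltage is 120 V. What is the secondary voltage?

V_s/V_p = N_s/N_p, so V_s = 120 × 3808/73 = 6260 V.

V_s ≈ 6260 V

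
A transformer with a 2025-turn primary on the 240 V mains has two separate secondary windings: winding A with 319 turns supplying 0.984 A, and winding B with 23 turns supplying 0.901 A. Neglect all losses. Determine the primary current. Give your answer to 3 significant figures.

V_A = 240 × 319/2025 = 37.807 V; V_B = 240 × 23/2025 = 2.7259 V.
P_out = V_A I_A + V_B I_B = 37.807×0.984 + 2.7259×0.901 = 37.202 + 2.4561 = 39.659 W.
Ideal ⇒ P_in = P_out, so I_p = P_out/V_p = 39.659/240 = 0.165 A.

I_p ≈ 0.165 A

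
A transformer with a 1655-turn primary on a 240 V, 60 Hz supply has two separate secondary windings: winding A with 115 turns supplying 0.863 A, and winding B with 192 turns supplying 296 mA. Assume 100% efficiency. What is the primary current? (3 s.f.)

V_A = 240 × 115/1655 = 16.677 V; V_B = 240 × 192/1655 = 27.843 V.
P_out = V_A I_A + V_B I_B = 16.677×0.863 + 27.843×0.296 = 14.392 + 8.2415 = 22.634 W.
Ideal ⇒ P_in = P_out, so I_p = P_out/V_p = 22.634/240 = 0.0943 A.

I_p ≈ 0.0943 A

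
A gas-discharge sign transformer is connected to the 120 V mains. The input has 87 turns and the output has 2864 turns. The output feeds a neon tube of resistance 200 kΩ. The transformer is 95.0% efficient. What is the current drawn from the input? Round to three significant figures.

I_in ≈ 0.684 A

V_out = 120 × 2864/87 = 3950.3 V.
I_out = V_out/R = 3950.3/200000 = 0.019752 A.
P_out = V_out I_out = 3950.3 × 0.019752 = 78.026 W.
P_in = P_out/η = 78.026/0.950 = 82.133 W.
I_in = P_in/V_in = 82.133/120 = 0.684 A.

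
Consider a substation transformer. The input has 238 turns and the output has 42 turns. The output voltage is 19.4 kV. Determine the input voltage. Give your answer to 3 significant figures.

V_in ≈ 110000 V

V_in/V_out = N_in/N_out, so V_in = 19400 × 238/42 = 110000 V.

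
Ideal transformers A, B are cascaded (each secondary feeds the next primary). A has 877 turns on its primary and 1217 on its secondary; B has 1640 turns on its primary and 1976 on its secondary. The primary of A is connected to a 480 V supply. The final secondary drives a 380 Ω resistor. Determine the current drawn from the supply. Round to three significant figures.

I_supply ≈ 3.53 A

Secondary of A: V = 480.00 × 1217/877 = 666.09 V.
Secondary of B: V = 666.09 × 1976/1640 = 802.56 V.
I_load = 802.56/380 = 2.1120 A, so P_out = 802.56 × 2.1120 = 1695.0 W.
All ideal ⇒ P_in = P_out, so I_supply = 1695.0/480 = 3.53 A.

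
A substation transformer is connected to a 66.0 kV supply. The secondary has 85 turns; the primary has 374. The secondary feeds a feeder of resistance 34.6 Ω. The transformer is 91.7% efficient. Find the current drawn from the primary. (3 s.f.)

V_s = 66000 × 85/374 = 15000 V.
I_s = V_s/R = 15000/34.6 = 433.53 A.
P_out = V_s I_s = 15000 × 433.53 = 6.5029×10^6 W.
P_in = P_out/η = 6.5029×10^6/0.917 = 7.0915×10^6 W.
I_p = P_in/V_p = 7.0915×10^6/66000 = 107 A.

I_p ≈ 107 A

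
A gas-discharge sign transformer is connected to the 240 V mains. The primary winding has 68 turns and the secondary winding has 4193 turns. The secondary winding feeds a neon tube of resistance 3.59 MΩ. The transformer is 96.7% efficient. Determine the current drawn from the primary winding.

I_p ≈ 0.263 A

V_s = 240 × 4193/68 = 14799 V.
I_s = V_s/R = 14799/(3.59×10^6) = 0.0041222 A.
P_out = V_s I_s = 14799 × 0.0041222 = 61.004 W.
P_in = P_out/η = 61.004/0.967 = 63.086 W.
I_p = P_in/V_p = 63.086/240 = 0.263 A.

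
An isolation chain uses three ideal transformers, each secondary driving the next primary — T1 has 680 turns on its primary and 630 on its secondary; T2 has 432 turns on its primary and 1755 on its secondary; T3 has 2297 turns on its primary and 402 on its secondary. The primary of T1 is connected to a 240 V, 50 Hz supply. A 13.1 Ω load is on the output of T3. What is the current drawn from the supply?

I_supply ≈ 7.95 A

After T1: V = 240.00 × 630/680 = 222.35 V.
After T2: V = 222.35 × 1755/432 = 903.31 V.
After T3: V = 903.31 × 402/2297 = 158.09 V.
I_load = 158.09/13.1 = 12.068 A, so P_out = 158.09 × 12.068 = 1907.8 W.
All ideal ⇒ P_in = P_out, so I_supply = 1907.8/240 = 7.95 A.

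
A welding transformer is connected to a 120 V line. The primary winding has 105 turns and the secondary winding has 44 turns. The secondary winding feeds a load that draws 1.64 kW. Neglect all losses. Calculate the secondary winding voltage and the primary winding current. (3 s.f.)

V_s = V_p × N_s/N_p = 120 × 44/105 = 50.286 V.
I_s = P/V_s = 1640/50.286 = 32.614 A.
I_p = I_s × N_s/N_p = 32.614 × 44/105 = 13.7 A.

V_s ≈ 50.3 V, I_p ≈ 13.7 A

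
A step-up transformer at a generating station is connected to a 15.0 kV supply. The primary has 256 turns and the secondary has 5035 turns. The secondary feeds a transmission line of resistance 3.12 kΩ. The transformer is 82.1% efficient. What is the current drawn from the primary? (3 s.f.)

V_s = 15000 × 5035/256 = 295020 V.
I_s = V_s/R = 295020/3120 = 94.558 A.
P_out = V_s I_s = 295020 × 94.558 = 2.7896×10^7 W.
P_in = P_out/η = 2.7896×10^7/0.821 = 3.3978×10^7 W.
I_p = P_in/V_p = 3.3978×10^7/15000 = 2270 A.

I_p ≈ 2270 A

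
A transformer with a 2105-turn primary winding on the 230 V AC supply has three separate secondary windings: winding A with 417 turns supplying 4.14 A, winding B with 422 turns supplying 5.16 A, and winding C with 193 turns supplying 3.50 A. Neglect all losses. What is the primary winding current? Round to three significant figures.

V_A = 230 × 417/2105 = 45.563 V; V_B = 230 × 422/2105 = 46.109 V; V_C = 230 × 193/2105 = 21.088 V.
P_out = V_A I_A + V_B I_B + V_C I_C = 45.563×4.14 + 46.109×5.16 + 21.088×3.50 = 188.63 + 237.92 + 73.808 = 500.36 W.
Ideal ⇒ P_in = P_out, so I_p = P_out/V_p = 500.36/230 = 2.18 A.

I_p ≈ 2.18 A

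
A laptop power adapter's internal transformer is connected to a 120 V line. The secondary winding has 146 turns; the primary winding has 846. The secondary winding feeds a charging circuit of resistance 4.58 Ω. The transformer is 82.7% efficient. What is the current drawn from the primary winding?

I_p ≈ 0.944 A

V_s = 120 × 146/846 = 20.709 V.
I_s = V_s/R = 20.709/4.58 = 4.5217 A.
P_out = V_s I_s = 20.709 × 4.5217 = 93.640 W.
P_in = P_out/η = 93.640/0.827 = 113.23 W.
I_p = P_in/V_p = 113.23/120 = 0.944 A.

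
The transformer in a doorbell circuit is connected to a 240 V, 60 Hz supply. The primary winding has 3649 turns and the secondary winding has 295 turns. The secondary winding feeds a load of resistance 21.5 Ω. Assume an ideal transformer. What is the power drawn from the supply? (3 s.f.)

V_s = V_p × N_s/N_p = 240 × 295/3649 = 19.403 V.
I_s = V_s/R = 19.403/21.5 = 0.90245 A.
I_p = I_s × N_s/N_p = 0.90245 × 295/3649 = 0.072957 A.
P = V_p I_p = 240 × 0.072957 = 17.5 W.

P ≈ 17.5 W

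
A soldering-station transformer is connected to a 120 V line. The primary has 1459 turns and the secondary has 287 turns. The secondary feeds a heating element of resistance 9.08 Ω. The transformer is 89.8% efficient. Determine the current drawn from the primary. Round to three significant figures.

V_s = 120 × 287/1459 = 23.605 V.
I_s = V_s/R = 23.605/9.08 = 2.5997 A.
P_out = V_s I_s = 23.605 × 2.5997 = 61.366 W.
P_in = P_out/η = 61.366/0.898 = 68.337 W.
I_p = P_in/V_p = 68.337/120 = 0.569 A.

I_p ≈ 0.569 A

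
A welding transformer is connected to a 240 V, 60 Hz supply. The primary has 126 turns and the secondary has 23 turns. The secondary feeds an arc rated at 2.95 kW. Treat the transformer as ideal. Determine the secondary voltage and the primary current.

V_s = V_p × N_s/N_p = 240 × 23/126 = 43.810 V.
I_s = P/V_s = 2950/43.810 = 67.337 A.
I_p = I_s × N_s/N_p = 67.337 × 23/126 = 12.3 A.

V_s ≈ 43.8 V, I_p ≈ 12.3 A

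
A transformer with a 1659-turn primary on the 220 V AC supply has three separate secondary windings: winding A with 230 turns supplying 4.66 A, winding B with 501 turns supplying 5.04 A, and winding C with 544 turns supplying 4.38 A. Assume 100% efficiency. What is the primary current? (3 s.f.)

I_p ≈ 3.60 A

V_A = 220 × 230/1659 = 30.500 V; V_B = 220 × 501/1659 = 66.438 V; V_C = 220 × 544/1659 = 72.140 V.
P_out = V_A I_A + V_B I_B + V_C I_C = 30.500×4.66 + 66.438×5.04 + 72.140×4.38 = 142.13 + 334.85 + 315.97 = 792.95 W.
Ideal ⇒ P_in = P_out, so I_p = P_out/V_p = 792.95/220 = 3.60 A.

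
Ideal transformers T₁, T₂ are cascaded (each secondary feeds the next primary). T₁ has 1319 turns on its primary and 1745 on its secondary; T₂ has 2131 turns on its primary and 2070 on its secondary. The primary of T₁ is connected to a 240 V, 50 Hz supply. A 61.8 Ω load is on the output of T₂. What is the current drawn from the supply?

I_supply ≈ 6.41 A

Secondary of T₁: V = 240.00 × 1745/1319 = 317.51 V.
Secondary of T₂: V = 317.51 × 2070/2131 = 308.42 V.
I_load = 308.42/61.8 = 4.9907 A, so P_out = 308.42 × 4.9907 = 1539.2 W.
All ideal ⇒ P_in = P_out, so I_supply = 1539.2/240 = 6.41 A.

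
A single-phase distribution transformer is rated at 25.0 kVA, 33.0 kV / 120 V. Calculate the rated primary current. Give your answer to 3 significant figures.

I_p = S/V_p = 25000/33000 = 0.758 A.

I_p ≈ 0.758 A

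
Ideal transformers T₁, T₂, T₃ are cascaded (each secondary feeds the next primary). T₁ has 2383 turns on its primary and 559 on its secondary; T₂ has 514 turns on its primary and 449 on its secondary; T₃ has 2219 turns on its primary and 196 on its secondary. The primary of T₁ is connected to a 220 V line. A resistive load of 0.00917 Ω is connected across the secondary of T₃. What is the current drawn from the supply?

I_supply ≈ 7.86 A

After T₁: V = 220.00 × 559/2383 = 51.607 V.
After T₂: V = 51.607 × 449/514 = 45.081 V.
After T₃: V = 45.081 × 196/2219 = 3.9819 V.
I_load = 3.9819/0.00917 = 434.23 A, so P_out = 3.9819 × 434.23 = 1729.1 W.
All ideal ⇒ P_in = P_out, so I_supply = 1729.1/220 = 7.86 A.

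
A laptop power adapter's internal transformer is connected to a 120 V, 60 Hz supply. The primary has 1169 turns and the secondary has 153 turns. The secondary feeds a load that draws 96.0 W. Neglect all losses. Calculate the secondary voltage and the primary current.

V_s = V_p × N_s/N_p = 120 × 153/1169 = 15.706 V.
I_s = P/V_s = 96.0/15.706 = 6.1124 A.
I_p = I_s × N_s/N_p = 6.1124 × 153/1169 = 0.800 A.

V_s ≈ 15.7 V, I_p ≈ 0.800 A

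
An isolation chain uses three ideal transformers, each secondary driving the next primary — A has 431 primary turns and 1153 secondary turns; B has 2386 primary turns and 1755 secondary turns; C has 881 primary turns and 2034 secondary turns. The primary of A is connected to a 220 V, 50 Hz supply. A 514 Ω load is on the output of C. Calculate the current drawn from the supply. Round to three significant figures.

I_supply ≈ 8.83 A

After A: V = 220.00 × 1153/431 = 588.54 V.
After B: V = 588.54 × 1755/2386 = 432.89 V.
After C: V = 432.89 × 2034/881 = 999.44 V.
I_load = 999.44/514 = 1.9444 A, so P_out = 999.44 × 1.9444 = 1943.3 W.
All ideal ⇒ P_in = P_out, so I_supply = 1943.3/220 = 8.83 A.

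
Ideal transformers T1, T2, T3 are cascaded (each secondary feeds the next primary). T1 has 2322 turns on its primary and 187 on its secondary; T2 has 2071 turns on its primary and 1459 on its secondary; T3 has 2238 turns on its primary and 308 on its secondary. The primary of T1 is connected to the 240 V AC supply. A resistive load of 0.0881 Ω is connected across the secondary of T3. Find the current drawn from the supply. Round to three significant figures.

I_supply ≈ 0.166 A

Secondary of T1: V = 240.00 × 187/2322 = 19.328 V.
Secondary of T2: V = 19.328 × 1459/2071 = 13.617 V.
Secondary of T3: V = 13.617 × 308/2238 = 1.8739 V.
I_load = 1.8739/0.0881 = 21.271 A, so P_out = 1.8739 × 21.271 = 39.860 W.
All ideal ⇒ P_in = P_out, so I_supply = 39.860/240 = 0.166 A.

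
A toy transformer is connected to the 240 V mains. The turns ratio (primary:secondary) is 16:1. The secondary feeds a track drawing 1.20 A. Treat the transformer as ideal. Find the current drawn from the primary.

For an ideal transformer I_p N_p = I_s N_s, so I_p = 1.20 × 1/16 = 0.0750 A.

I_p ≈ 0.0750 A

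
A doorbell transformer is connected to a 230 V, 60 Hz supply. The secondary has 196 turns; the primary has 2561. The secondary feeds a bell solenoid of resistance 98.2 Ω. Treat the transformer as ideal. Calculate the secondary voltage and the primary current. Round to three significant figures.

V_s = V_p × N_s/N_p = 230 × 196/2561 = 17.602 V.
I_s = V_s/R = 17.602/98.2 = 0.17925 A.
I_p = I_s × N_s/N_p = 0.17925 × 196/2561 = 0.0137 A.

V_s ≈ 17.6 V, I_p ≈ 0.0137 A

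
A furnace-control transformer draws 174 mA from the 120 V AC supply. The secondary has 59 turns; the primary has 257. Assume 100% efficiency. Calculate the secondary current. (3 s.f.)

I_s/I_p = N_p/N_s, so I_s = 0.174 × 257/59 = 0.758 A.

I_s ≈ 0.758 A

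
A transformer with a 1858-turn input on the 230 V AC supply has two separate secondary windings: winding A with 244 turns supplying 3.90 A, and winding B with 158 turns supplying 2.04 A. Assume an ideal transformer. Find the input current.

V_A = 230 × 244/1858 = 30.205 V; V_B = 230 × 158/1858 = 19.559 V.
P_out = V_A I_A + V_B I_B = 30.205×3.90 + 19.559×2.04 = 117.80 + 39.900 = 157.70 W.
Ideal ⇒ P_in = P_out, so I_in = P_out/V_in = 157.70/230 = 0.686 A.

I_in ≈ 0.686 A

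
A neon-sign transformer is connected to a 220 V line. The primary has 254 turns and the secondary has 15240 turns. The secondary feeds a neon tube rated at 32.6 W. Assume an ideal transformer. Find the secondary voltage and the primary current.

V_s ≈ 13200 V, I_p ≈ 0.148 A

V_s = V_p × N_s/N_p = 220 × 15240/254 = 13200 V.
I_s = P/V_s = 32.6/13200 = 0.0024697 A.
I_p = I_s × N_s/N_p = 0.0024697 × 15240/254 = 0.148 A.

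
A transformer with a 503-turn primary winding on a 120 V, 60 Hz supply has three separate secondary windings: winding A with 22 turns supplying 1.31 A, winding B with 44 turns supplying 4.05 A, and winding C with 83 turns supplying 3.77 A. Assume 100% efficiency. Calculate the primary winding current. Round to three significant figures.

V_A = 120 × 22/503 = 5.2485 V; V_B = 120 × 44/503 = 10.497 V; V_C = 120 × 83/503 = 19.801 V.
P_out = V_A I_A + V_B I_B + V_C I_C = 5.2485×1.31 + 10.497×4.05 + 19.801×3.77 = 6.8755 + 42.513 + 74.650 = 124.04 W.
Ideal ⇒ P_in = P_out, so I_p = P_out/V_p = 124.04/120 = 1.03 A.

I_p ≈ 1.03 A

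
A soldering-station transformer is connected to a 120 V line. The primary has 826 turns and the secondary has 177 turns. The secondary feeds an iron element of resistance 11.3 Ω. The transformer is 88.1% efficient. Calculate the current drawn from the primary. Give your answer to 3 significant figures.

I_p ≈ 0.553 A

V_s = 120 × 177/826 = 25.714 V.
I_s = V_s/R = 25.714/11.3 = 2.2756 A.
P_out = V_s I_s = 25.714 × 2.2756 = 58.515 W.
P_in = P_out/η = 58.515/0.881 = 66.419 W.
I_p = P_in/V_p = 66.419/120 = 0.553 A.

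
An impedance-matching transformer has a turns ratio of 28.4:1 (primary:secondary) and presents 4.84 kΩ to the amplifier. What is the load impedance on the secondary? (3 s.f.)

Z_s = Z_p/(N_p/N_s)² = 4840/28.4² = 6.00 Ω.

Z_s ≈ 6.00 Ω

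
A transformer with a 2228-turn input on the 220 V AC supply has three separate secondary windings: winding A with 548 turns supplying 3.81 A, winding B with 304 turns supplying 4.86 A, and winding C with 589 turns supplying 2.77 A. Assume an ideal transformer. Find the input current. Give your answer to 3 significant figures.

I_in ≈ 2.33 A

V_A = 220 × 548/2228 = 54.111 V; V_B = 220 × 304/2228 = 30.018 V; V_C = 220 × 589/2228 = 58.160 V.
P_out = V_A I_A + V_B I_B + V_C I_C = 54.111×3.81 + 30.018×4.86 + 58.160×2.77 = 206.16 + 145.89 + 161.10 = 513.15 W.
Ideal ⇒ P_in = P_out, so I_in = P_out/V_in = 513.15/220 = 2.33 A.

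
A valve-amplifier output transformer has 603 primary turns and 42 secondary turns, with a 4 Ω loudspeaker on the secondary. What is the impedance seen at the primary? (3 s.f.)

Z_p ≈ 825 Ω

Z_p = (N_p/N_s)² × Z_s = (603/42)² × 4 = 825 Ω.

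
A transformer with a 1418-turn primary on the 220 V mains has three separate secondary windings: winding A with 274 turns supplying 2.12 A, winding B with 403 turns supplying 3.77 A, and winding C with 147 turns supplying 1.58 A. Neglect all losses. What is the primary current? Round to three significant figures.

I_p ≈ 1.64 A

V_A = 220 × 274/1418 = 42.511 V; V_B = 220 × 403/1418 = 62.525 V; V_C = 220 × 147/1418 = 22.807 V.
P_out = V_A I_A + V_B I_B + V_C I_C = 42.511×2.12 + 62.525×3.77 + 22.807×1.58 = 90.122 + 235.72 + 36.035 = 361.88 W.
Ideal ⇒ P_in = P_out, so I_p = P_out/V_p = 361.88/220 = 1.64 A.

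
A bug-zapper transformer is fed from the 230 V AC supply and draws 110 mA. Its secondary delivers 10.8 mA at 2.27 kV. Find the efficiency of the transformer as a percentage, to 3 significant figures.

η ≈ 96.9%

P_in = 230 × 0.110 = 25.3000 W.
P_out = 2270 × 0.0108 = 24.5160 W.
η = P_out/P_in = 24.5160/25.3000 = 0.969.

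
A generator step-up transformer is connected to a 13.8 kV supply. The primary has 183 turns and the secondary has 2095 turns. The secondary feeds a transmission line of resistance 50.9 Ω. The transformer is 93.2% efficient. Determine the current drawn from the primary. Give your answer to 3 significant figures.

V_s = 13800 × 2095/183 = 157980 V.
I_s = V_s/R = 157980/50.9 = 3103.8 A.
P_out = V_s I_s = 157980 × 3103.8 = 4.9035×10^8 W.
P_in = P_out/η = 4.9035×10^8/0.932 = 5.2613×10^8 W.
I_p = P_in/V_p = 5.2613×10^8/13800 = 38100 A.

I_p ≈ 38100 A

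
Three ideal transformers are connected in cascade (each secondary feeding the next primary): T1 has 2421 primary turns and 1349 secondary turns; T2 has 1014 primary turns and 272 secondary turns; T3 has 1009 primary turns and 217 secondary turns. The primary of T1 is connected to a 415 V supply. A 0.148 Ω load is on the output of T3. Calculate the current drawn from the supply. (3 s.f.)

I_supply ≈ 2.90 A

Secondary of T1: V = 415.00 × 1349/2421 = 231.24 V.
Secondary of T2: V = 231.24 × 272/1014 = 62.029 V.
Secondary of T3: V = 62.029 × 217/1009 = 13.340 V.
I_load = 13.340/0.148 = 90.137 A, so P_out = 13.340 × 90.137 = 1202.5 W.
All ideal ⇒ P_in = P_out, so I_supply = 1202.5/415 = 2.90 A.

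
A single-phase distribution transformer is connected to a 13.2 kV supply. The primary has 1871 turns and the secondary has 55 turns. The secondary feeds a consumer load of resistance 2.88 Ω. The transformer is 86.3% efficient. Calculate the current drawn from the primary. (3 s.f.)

I_p ≈ 4.59 A

V_s = 13200 × 55/1871 = 388.03 V.
I_s = V_s/R = 388.03/2.88 = 134.73 A.
P_out = V_s I_s = 388.03 × 134.73 = 52280 W.
P_in = P_out/η = 52280/0.863 = 60579 W.
I_p = P_in/V_p = 60579/13200 = 4.59 A.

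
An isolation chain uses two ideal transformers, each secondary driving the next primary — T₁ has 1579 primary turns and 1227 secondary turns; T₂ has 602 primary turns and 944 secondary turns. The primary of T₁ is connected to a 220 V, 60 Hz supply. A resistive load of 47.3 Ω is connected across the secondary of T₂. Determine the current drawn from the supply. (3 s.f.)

I_supply ≈ 6.91 A

After T₁: V = 220.00 × 1227/1579 = 170.96 V.
After T₂: V = 170.96 × 944/602 = 268.08 V.
I_load = 268.08/47.3 = 5.6676 A, so P_out = 268.08 × 5.6676 = 1519.4 W.
All ideal ⇒ P_in = P_out, so I_supply = 1519.4/220 = 6.91 A.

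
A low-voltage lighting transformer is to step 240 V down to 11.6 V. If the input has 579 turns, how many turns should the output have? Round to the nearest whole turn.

N_out = 28 turns

N_out/N_in = V_out/V_in, so N_out = 579 × 11.6/240 = 28.0 ≈ 28 turns.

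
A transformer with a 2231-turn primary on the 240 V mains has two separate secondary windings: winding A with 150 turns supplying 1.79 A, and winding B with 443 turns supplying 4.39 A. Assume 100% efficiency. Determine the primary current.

V_A = 240 × 150/2231 = 16.136 V; V_B = 240 × 443/2231 = 47.656 V.
P_out = V_A I_A + V_B I_B = 16.136×1.79 + 47.656×4.39 = 28.884 + 209.21 = 238.09 W.
Ideal ⇒ P_in = P_out, so I_p = P_out/V_p = 238.09/240 = 0.992 A.

I_p ≈ 0.992 A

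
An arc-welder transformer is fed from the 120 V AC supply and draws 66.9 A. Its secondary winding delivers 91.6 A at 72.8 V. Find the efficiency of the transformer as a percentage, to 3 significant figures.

P_in = 120 × 66.9 = 8028.00 W.
P_out = 72.8 × 91.6 = 6668.48 W.
η = P_out/P_in = 6668.48/8028.00 = 0.831.

η ≈ 83.1%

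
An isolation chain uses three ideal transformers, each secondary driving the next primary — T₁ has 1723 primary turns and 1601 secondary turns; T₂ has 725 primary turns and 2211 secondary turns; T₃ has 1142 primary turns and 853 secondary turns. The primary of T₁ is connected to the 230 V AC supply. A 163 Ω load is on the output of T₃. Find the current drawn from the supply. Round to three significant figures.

I_supply ≈ 6.32 A

After T₁: V = 230.00 × 1601/1723 = 213.71 V.
After T₂: V = 213.71 × 2211/725 = 651.76 V.
After T₃: V = 651.76 × 853/1142 = 486.82 V.
I_load = 486.82/163 = 2.9866 A, so P_out = 486.82 × 2.9866 = 1453.9 W.
All ideal ⇒ P_in = P_out, so I_supply = 1453.9/230 = 6.32 A.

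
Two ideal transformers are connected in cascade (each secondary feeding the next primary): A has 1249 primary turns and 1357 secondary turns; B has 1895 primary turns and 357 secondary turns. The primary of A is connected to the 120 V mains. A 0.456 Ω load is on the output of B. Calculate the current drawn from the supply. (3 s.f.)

I_supply ≈ 11.0 A

After A: V = 120.00 × 1357/1249 = 130.38 V.
After B: V = 130.38 × 357/1895 = 24.562 V.
I_load = 24.562/0.456 = 53.863 A, so P_out = 24.562 × 53.863 = 1323.0 W.
All ideal ⇒ P_in = P_out, so I_supply = 1323.0/120 = 11.0 A.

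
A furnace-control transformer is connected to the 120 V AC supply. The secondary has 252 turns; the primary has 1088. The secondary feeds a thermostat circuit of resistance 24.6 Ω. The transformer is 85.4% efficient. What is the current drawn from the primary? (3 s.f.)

I_p ≈ 0.306 A

V_s = 120 × 252/1088 = 27.794 V.
I_s = V_s/R = 27.794/24.6 = 1.1298 A.
P_out = V_s I_s = 27.794 × 1.1298 = 31.403 W.
P_in = P_out/η = 31.403/0.854 = 36.772 W.
I_p = P_in/V_p = 36.772/120 = 0.306 A.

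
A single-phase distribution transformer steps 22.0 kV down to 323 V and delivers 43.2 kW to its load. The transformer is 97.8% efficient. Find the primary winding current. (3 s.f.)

P_in = P_out/η = 43200/0.978 = 44172 W.
I_p = P_in/V_p = 44172/22000 = 2.01 A.

I_p ≈ 2.01 A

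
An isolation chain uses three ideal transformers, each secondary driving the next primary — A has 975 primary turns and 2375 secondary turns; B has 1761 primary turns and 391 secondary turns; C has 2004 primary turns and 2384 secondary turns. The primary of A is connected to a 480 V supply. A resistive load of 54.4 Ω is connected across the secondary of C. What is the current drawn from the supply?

I_supply ≈ 3.65 A

After A: V = 480.00 × 2375/975 = 1169.2 V.
After B: V = 1169.2 × 391/1761 = 259.61 V.
After C: V = 259.61 × 2384/2004 = 308.83 V.
I_load = 308.83/54.4 = 5.6771 A, so P_out = 308.83 × 5.6771 = 1753.3 W.
All ideal ⇒ P_in = P_out, so I_supply = 1753.3/480 = 3.65 A.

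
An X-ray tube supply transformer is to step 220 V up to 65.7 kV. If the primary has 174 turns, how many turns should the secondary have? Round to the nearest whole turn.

N_s/N_p = V_s/V_p, so N_s = 174 × 65700/220 = 51962.7 ≈ 51963 turns.

N_s = 51963 turns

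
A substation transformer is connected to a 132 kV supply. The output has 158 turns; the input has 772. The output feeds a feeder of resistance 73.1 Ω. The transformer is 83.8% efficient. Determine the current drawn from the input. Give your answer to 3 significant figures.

I_in ≈ 90.3 A

V_out = 132000 × 158/772 = 27016 V.
I_out = V_out/R = 27016/73.1 = 369.57 A.
P_out = V_out I_out = 27016 × 369.57 = 9.9841×10^6 W.
P_in = P_out/η = 9.9841×10^6/0.838 = 1.1914×10^7 W.
I_in = P_in/V_in = 1.1914×10^7/132000 = 90.3 A.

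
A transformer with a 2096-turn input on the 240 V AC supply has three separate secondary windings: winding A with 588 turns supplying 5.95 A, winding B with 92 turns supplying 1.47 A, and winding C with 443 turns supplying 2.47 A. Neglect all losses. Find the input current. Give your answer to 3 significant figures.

I_in ≈ 2.26 A

V_A = 240 × 588/2096 = 67.328 V; V_B = 240 × 92/2096 = 10.534 V; V_C = 240 × 443/2096 = 50.725 V.
P_out = V_A I_A + V_B I_B + V_C I_C = 67.328×5.95 + 10.534×1.47 + 50.725×2.47 = 400.60 + 15.485 + 125.29 = 541.38 W.
Ideal ⇒ P_in = P_out, so I_in = P_out/V_in = 541.38/240 = 2.26 A.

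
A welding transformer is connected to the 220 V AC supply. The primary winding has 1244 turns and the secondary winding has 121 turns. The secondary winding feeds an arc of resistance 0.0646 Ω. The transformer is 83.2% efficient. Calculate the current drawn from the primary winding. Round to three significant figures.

V_s = 220 × 121/1244 = 21.399 V.
I_s = V_s/R = 21.399/0.0646 = 331.25 A.
P_out = V_s I_s = 21.399 × 331.25 = 7088.3 W.
P_in = P_out/η = 7088.3/0.832 = 8519.6 W.
I_p = P_in/V_p = 8519.6/220 = 38.7 A.

I_p ≈ 38.7 A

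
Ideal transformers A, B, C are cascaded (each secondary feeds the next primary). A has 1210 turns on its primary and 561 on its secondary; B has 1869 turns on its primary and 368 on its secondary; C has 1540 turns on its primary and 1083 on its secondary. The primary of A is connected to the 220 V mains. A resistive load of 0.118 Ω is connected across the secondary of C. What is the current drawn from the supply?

I_supply ≈ 7.68 A

After A: V = 220.00 × 561/1210 = 102.00 V.
After B: V = 102.00 × 368/1869 = 20.083 V.
After C: V = 20.083 × 1083/1540 = 14.124 V.
I_load = 14.124/0.118 = 119.69 A, so P_out = 14.124 × 119.69 = 1690.5 W.
All ideal ⇒ P_in = P_out, so I_supply = 1690.5/220 = 7.68 A.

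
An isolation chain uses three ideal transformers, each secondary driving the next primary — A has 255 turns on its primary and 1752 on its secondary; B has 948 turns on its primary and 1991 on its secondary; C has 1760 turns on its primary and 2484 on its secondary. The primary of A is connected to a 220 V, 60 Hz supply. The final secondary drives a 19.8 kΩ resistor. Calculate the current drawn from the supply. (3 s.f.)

I_supply ≈ 4.61 A

After A: V = 220.00 × 1752/255 = 1511.5 V.
After B: V = 1511.5 × 1991/948 = 3174.5 V.
After C: V = 3174.5 × 2484/1760 = 4480.4 V.
I_load = 4480.4/19800 = 0.22628 A, so P_out = 4480.4 × 0.22628 = 1013.8 W.
All ideal ⇒ P_in = P_out, so I_supply = 1013.8/220 = 4.61 A.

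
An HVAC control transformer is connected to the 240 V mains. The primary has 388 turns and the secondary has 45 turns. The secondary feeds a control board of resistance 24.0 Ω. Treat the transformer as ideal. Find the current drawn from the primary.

V_s = V_p × N_s/N_p = 240 × 45/388 = 27.835 V.
I_s = V_s/R = 27.835/24.0 = 1.1598 A.
For an ideal transformer I_p N_p = I_s N_s, so I_p = 1.1598 × 45/388 = 0.135 A.

I_p ≈ 0.135 A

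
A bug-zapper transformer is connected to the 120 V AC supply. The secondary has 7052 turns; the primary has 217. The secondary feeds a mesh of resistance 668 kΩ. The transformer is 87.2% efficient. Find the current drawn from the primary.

I_p ≈ 0.218 A

V_s = 120 × 7052/217 = 3899.7 V.
I_s = V_s/R = 3899.7/668000 = 0.0058379 A.
P_out = V_s I_s = 3899.7 × 0.0058379 = 22.766 W.
P_in = P_out/η = 22.766/0.872 = 26.108 W.
I_p = P_in/V_p = 26.108/120 = 0.218 A.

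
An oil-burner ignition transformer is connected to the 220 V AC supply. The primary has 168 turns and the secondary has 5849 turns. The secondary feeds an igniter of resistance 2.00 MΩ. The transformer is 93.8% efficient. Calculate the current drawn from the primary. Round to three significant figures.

V_s = 220 × 5849/168 = 7659.4 V.
I_s = V_s/R = 7659.4/(2.00×10^6) = 0.0038297 A.
P_out = V_s I_s = 7659.4 × 0.0038297 = 29.333 W.
P_in = P_out/η = 29.333/0.938 = 31.272 W.
I_p = P_in/V_p = 31.272/220 = 0.142 A.

I_p ≈ 0.142 A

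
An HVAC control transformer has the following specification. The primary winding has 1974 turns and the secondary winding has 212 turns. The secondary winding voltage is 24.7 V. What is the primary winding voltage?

V_p/V_s = N_p/N_s, so V_p = 24.7 × 1974/212 = 230 V.

V_p ≈ 230 V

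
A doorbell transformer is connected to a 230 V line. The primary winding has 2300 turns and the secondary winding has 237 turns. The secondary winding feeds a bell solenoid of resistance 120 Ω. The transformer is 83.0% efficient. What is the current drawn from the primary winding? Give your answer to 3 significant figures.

V_s = 230 × 237/2300 = 23.700 V.
I_s = V_s/R = 23.700/120 = 0.19750 A.
P_out = V_s I_s = 23.700 × 0.19750 = 4.6807 W.
P_in = P_out/η = 4.6807/0.830 = 5.6395 W.
I_p = P_in/V_p = 5.6395/230 = 0.0245 A.

I_p ≈ 0.0245 A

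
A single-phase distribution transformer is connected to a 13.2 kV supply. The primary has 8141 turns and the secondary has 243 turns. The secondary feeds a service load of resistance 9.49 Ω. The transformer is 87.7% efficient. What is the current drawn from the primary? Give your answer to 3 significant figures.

I_p ≈ 1.41 A

V_s = 13200 × 243/8141 = 394.01 V.
I_s = V_s/R = 394.01/9.49 = 41.518 A.
P_out = V_s I_s = 394.01 × 41.518 = 16358 W.
P_in = P_out/η = 16358/0.877 = 18653 W.
I_p = P_in/V_p = 18653/13200 = 1.41 A.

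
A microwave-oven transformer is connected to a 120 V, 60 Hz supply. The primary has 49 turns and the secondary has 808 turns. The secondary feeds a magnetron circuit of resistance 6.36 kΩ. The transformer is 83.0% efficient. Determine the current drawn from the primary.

I_p ≈ 6.18 A

V_s = 120 × 808/49 = 1978.8 V.
I_s = V_s/R = 1978.8/6360 = 0.31113 A.
P_out = V_s I_s = 1978.8 × 0.31113 = 615.65 W.
P_in = P_out/η = 615.65/0.830 = 741.75 W.
I_p = P_in/V_p = 741.75/120 = 6.18 A.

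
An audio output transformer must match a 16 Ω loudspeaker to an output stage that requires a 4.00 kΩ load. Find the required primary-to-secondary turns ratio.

Z_p/Z_s = (N_p/N_s)², so N_p/N_s = √(4000/16) = √250 = 15.8.

N_p/N_s ≈ 15.8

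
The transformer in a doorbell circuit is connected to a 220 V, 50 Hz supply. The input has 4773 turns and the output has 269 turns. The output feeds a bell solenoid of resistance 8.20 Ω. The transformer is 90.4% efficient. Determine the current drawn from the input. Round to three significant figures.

V_out = 220 × 269/4773 = 12.399 V.
I_out = V_out/R = 12.399/8.20 = 1.5121 A.
P_out = V_out I_out = 12.399 × 1.5121 = 18.748 W.
P_in = P_out/η = 18.748/0.904 = 20.739 W.
I_in = P_in/V_in = 20.739/220 = 0.0943 A.

I_in ≈ 0.0943 A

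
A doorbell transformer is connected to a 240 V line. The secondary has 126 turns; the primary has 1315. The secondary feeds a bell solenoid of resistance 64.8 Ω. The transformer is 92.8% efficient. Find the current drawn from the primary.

V_s = 240 × 126/1315 = 22.996 V.
I_s = V_s/R = 22.996/64.8 = 0.35488 A.
P_out = V_s I_s = 22.996 × 0.35488 = 8.1609 W.
P_in = P_out/η = 8.1609/0.928 = 8.7941 W.
I_p = P_in/V_p = 8.7941/240 = 0.0366 A.

I_p ≈ 0.0366 A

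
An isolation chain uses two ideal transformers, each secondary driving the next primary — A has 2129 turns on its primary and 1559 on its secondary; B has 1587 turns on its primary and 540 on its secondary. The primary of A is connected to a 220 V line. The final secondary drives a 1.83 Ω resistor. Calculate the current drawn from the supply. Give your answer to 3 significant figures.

Secondary of A: V = 220.00 × 1559/2129 = 161.10 V.
Secondary of B: V = 161.10 × 540/1587 = 54.816 V.
I_load = 54.816/1.83 = 29.954 A, so P_out = 54.816 × 29.954 = 1642.0 W.
All ideal ⇒ P_in = P_out, so I_supply = 1642.0/220 = 7.46 A.

I_supply ≈ 7.46 A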